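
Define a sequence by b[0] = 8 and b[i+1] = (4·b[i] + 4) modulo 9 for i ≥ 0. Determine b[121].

b[0] = 8; b[1] = 0; b[2] = 4; b[3] = 2; b[4] = 3; b[5] = 7; b[6] = 5; b[7] = 6; b[8] = 1; b[9] = 8.
The sequence repeats with period 9.
(121 - 0) mod 9 = 4, so b[121] = b[4] = 3.

3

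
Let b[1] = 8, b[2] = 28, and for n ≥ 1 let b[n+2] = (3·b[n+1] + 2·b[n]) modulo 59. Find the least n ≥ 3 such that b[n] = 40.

We have b[1] = 8, b[2] = 28, b[3] = 41, b[4] = 2, b[5] = 29, b[6] = 32, b[7] = 36, b[8] = 54, b[9] = 57, b[10] = 43, b[11] = 7, b[12] = 48, b[13] = 40, b[14] = 39, b[15] = 20, b[16] = 20, b[17] = 41, b[18] = 45, b[19] = 40, b[20] = 33, b[21] = 2, b[22] = 13, b[23] = 43, b[24] = 37, b[25] = 20, b[26] = 16, b[27] = 29, b[28] = 1, b[29] = 2, b[30] = 8, b[31] = 28.
The sequence repeats with period 29.
The value 40 first appears (with n ≥ 3) at b[13].

13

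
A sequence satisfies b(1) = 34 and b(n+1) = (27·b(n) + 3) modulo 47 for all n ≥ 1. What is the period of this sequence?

Computing terms: b(1) = 34, b(2) = 28, b(3) = 7, b(4) = 4, b(5) = 17, b(6) = 39, b(7) = 22, b(8) = 33, b(9) = 1, b(10) = 30, b(11) = 14, b(12) = 5, b(13) = 44, b(14) = 16, b(15) = 12, b(16) = 45, b(17) = 43, b(18) = 36, b(19) = 35, b(20) = 8, b(21) = 31, b(22) = 41, b(23) = 29, b(24) = 34.
Since b(24) = b(1) = 34, the sequence is periodic with period 23.

23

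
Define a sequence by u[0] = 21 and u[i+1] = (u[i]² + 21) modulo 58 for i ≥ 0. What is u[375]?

8

Listing terms: u[0] = 21, u[1] = 56, u[2] = 25, u[3] = 8, u[4] = 27, u[5] = 54, u[6] = 37, u[7] = 56.
Since u[7] = u[1] = 56, the sequence is eventually periodic: after a pre-period of length 1 it cycles with period 6.
For i ≥ 1, u[i] depends only on (i - 1) mod 6. (375 - 1) mod 6 = 2, so u[375] = u[3] = 8.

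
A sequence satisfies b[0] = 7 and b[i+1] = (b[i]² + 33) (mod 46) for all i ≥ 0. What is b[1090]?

Computing terms: b[0] = 7; b[1] = 36; b[2] = 41; b[3] = 12; b[4] = 39; b[5] = 36.
Since b[5] = b[1] = 36, the sequence is eventually periodic: after a pre-period of length 1 it cycles with period 4.
For i ≥ 1, b[i] depends only on (i - 1) mod 4. (1090 - 1) mod 4 = 1, so b[1090] = b[2] = 41.

41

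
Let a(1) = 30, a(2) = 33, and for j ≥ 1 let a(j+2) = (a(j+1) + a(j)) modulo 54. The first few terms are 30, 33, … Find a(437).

51

We have a(1) = 30; a(2) = 33; a(3) = 9; a(4) = 42; a(5) = 51; a(6) = 39; a(7) = 36; a(8) = 21; a(9) = 3; a(10) = 24; a(11) = 27; a(12) = 51; a(13) = 24; a(14) = 21; a(15) = 45; a(16) = 12; a(17) = 3; a(18) = 15; a(19) = 18; a(20) = 33; a(21) = 51; a(22) = 30; a(23) = 27; a(24) = 3; a(25) = 30; a(26) = 33.
The sequence repeats with period 24.
So a(437) = a(1 + ((437-1) mod 24)) = a(5) = 51.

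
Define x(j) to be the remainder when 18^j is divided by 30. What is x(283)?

12

Listing terms: x(0) = 1; x(1) = 18; x(2) = 24; x(3) = 12; x(4) = 6; x(5) = 18.
Since x(5) = x(1) = 18, the sequence is eventually periodic: after a pre-period of length 1 it cycles with period 4.
For j ≥ 1, x(j) depends only on (j - 1) mod 4. (283 - 1) mod 4 = 2, so x(283) = x(3) = 12.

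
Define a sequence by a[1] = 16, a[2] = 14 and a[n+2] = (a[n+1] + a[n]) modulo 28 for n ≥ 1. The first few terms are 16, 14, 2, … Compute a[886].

20

Computing terms: a[1] = 16; a[2] = 14; a[3] = 2; a[4] = 16; a[5] = 18; a[6] = 6; a[7] = 24; a[8] = 2; a[9] = 26; a[10] = 0; a[11] = 26; a[12] = 26; a[13] = 24; a[14] = 22; a[15] = 18; a[16] = 12; a[17] = 2; a[18] = 14; a[19] = 16; a[20] = 2; a[21] = 18; a[22] = 20; a[23] = 10; a[24] = 2; a[25] = 12; a[26] = 14; a[27] = 26; a[28] = 12; a[29] = 10; a[30] = 22; a[31] = 4; a[32] = 26; a[33] = 2; a[34] = 0; a[35] = 2; a[36] = 2; a[37] = 4; a[38] = 6; a[39] = 10; a[40] = 16; a[41] = 26; a[42] = 14; a[43] = 12; a[44] = 26; a[45] = 10; a[46] = 8; a[47] = 18; a[48] = 26; a[49] = 16; a[50] = 14.
The sequence repeats with period 48.
(886 - 1) mod 48 = 21, so a[886] = a[22] = 20.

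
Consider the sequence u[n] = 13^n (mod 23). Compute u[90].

Computing terms: u[1] = 13, u[2] = 8, u[3] = 12, u[4] = 18, u[5] = 4, u[6] = 6, u[7] = 9, u[8] = 2, u[9] = 3, u[10] = 16, u[11] = 1, u[12] = 13.
Since u[12] = u[1] = 13, the sequence is periodic with period 11.
So u[90] = u[1 + ((90-1) mod 11)] = u[2] = 8.

8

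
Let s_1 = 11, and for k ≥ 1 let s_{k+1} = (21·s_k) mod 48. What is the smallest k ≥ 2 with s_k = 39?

2

We have s_1 = 11,  s_2 = 39,  s_3 = 3,  s_4 = 15,  s_5 = 27,  s_6 = 39.
Since s_6 = s_2 = 39, the sequence is eventually periodic: after a pre-period of length 1 it cycles with period 4.
The value 39 first appears (with k ≥ 2) at s_2.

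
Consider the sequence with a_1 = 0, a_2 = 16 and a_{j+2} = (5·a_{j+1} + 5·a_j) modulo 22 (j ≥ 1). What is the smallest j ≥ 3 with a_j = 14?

Listing terms: a_1 = 0, a_2 = 16, a_3 = 14, a_4 = 18, a_5 = 6, a_6 = 10, a_7 = 14, a_8 = 10, a_9 = 10, a_{10} = 12, a_{11} = 0, a_{12} = 16.
Since (a_{11}, a_{12}) = (a_1, a_2) = (0, 16) (two consecutive terms determine the rest), the sequence is periodic with period 10.
The value 14 first appears (with j ≥ 3) at a_3.

3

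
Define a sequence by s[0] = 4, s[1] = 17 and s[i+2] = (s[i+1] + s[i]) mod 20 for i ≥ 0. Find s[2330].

1

Listing terms: s[0] = 4,  s[1] = 17,  s[2] = 1,  s[3] = 18,  s[4] = 19,  s[5] = 17,  s[6] = 16,  s[7] = 13,  s[8] = 9,  s[9] = 2,  s[10] = 11,  s[11] = 13,  s[12] = 4,  s[13] = 17.
The sequence repeats with period 12.
So s[2330] = s[0 + ((2330-0) mod 12)] = s[2] = 1.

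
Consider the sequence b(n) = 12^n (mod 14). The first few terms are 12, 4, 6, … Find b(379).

12

b(1) = 12; b(2) = 4; b(3) = 6; b(4) = 2; b(5) = 10; b(6) = 8; b(7) = 12.
Since b(7) = b(1) = 12, the sequence is periodic with period 6.
So b(379) = b(1 + ((379-1) mod 6)) = b(1) = 12.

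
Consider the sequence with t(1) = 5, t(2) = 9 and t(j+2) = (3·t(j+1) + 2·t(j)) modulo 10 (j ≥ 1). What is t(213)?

Listing terms: t(1) = 5,  t(2) = 9,  t(3) = 7,  t(4) = 9,  t(5) = 1,  t(6) = 1,  t(7) = 5,  t(8) = 7,  t(9) = 1,  t(10) = 7,  t(11) = 3,  t(12) = 3,  t(13) = 5,  t(14) = 1,  t(15) = 3,  t(16) = 1,  t(17) = 9,  t(18) = 9,  t(19) = 5,  t(20) = 3,  t(21) = 9,  t(22) = 3,  t(23) = 7,  t(24) = 7,  t(25) = 5,  t(26) = 9.
The sequence repeats with period 24.
(213 - 1) mod 24 = 20, so t(213) = t(21) = 9.

9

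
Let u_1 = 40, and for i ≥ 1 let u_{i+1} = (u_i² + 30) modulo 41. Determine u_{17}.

39

Listing terms: u_1 = 40,  u_2 = 31,  u_3 = 7,  u_4 = 38,  u_5 = 39,  u_6 = 34,  u_7 = 38.
Since u_7 = u_4 = 38, the sequence is eventually periodic: after a pre-period of length 3 it cycles with period 3.
For i ≥ 4, u_i depends only on (i - 4) mod 3. (17 - 4) mod 3 = 1, so u_{17} = u_5 = 39.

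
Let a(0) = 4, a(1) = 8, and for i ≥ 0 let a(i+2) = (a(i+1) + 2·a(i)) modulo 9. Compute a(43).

8

Listing terms: a(0) = 4, a(1) = 8, a(2) = 7, a(3) = 5, a(4) = 1, a(5) = 2, a(6) = 4, a(7) = 8.
Since (a(6), a(7)) = (a(0), a(1)) = (4, 8) (two consecutive terms determine the rest), the sequence is periodic with period 6.
(43 - 0) mod 6 = 1, so a(43) = a(1) = 8.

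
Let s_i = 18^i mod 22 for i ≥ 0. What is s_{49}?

s_0 = 1, s_1 = 18, s_2 = 16, s_3 = 2, s_4 = 14, s_5 = 10, s_6 = 4, s_7 = 6, s_8 = 20, s_9 = 8, s_{10} = 12, s_{11} = 18.
Since s_{11} = s_1 = 18, the sequence is eventually periodic: after a pre-period of length 1 it cycles with period 10.
For i ≥ 1, s_i depends only on (i - 1) mod 10. (49 - 1) mod 10 = 8, so s_{49} = s_9 = 8.

8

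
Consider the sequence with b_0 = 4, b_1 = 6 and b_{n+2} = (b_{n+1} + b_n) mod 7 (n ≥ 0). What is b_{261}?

0

We have b_0 = 4; b_1 = 6; b_2 = 3; b_3 = 2; b_4 = 5; b_5 = 0; b_6 = 5; b_7 = 5; b_8 = 3; b_9 = 1; b_{10} = 4; b_{11} = 5; b_{12} = 2; b_{13} = 0; b_{14} = 2; b_{15} = 2; b_{16} = 4; b_{17} = 6.
The sequence repeats with period 16.
So b_{261} = b_{0 + ((261-0) mod 16)} = b_5 = 0.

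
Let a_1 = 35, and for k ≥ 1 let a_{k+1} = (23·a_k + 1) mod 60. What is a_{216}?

a_1 = 35,  a_2 = 26,  a_3 = 59,  a_4 = 38,  a_5 = 35.
Since a_5 = a_1 = 35, the sequence is periodic with period 4.
(216 - 1) mod 4 = 3, so a_{216} = a_4 = 38.

38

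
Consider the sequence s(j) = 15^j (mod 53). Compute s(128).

49

Listing terms: s(0) = 1, s(1) = 15, s(2) = 13, s(3) = 36, s(4) = 10, s(5) = 44, s(6) = 24, s(7) = 42, s(8) = 47, s(9) = 16, s(10) = 28, s(11) = 49, s(12) = 46, s(13) = 1.
The sequence repeats with period 13.
(128 - 0) mod 13 = 11, so s(128) = s(11) = 49.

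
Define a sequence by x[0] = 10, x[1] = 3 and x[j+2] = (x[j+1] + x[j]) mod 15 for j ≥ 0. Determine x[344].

4

We have x[0] = 10, x[1] = 3, x[2] = 13, x[3] = 1, x[4] = 14, x[5] = 0, x[6] = 14, x[7] = 14, x[8] = 13, x[9] = 12, x[10] = 10, x[11] = 7, x[12] = 2, x[13] = 9, x[14] = 11, x[15] = 5, x[16] = 1, x[17] = 6, x[18] = 7, x[19] = 13, x[20] = 5, x[21] = 3, x[22] = 8, x[23] = 11, x[24] = 4, x[25] = 0, x[26] = 4, x[27] = 4, x[28] = 8, x[29] = 12, x[30] = 5, x[31] = 2, x[32] = 7, x[33] = 9, x[34] = 1, x[35] = 10, x[36] = 11, x[37] = 6, x[38] = 2, x[39] = 8, x[40] = 10, x[41] = 3.
The sequence repeats with period 40.
So x[344] = x[0 + ((344-0) mod 40)] = x[24] = 4.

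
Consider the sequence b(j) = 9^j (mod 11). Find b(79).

Computing terms: b(0) = 1,  b(1) = 9,  b(2) = 4,  b(3) = 3,  b(4) = 5,  b(5) = 1.
Since b(5) = b(0) = 1, the sequence is periodic with period 5.
So b(79) = b(0 + ((79-0) mod 5)) = b(4) = 5.

5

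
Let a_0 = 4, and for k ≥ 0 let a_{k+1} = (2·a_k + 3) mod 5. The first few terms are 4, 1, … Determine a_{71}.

Computing terms: a_0 = 4; a_1 = 1; a_2 = 0; a_3 = 3; a_4 = 4.
The sequence repeats with period 4.
So a_{71} = a_{0 + ((71-0) mod 4)} = a_3 = 3.

3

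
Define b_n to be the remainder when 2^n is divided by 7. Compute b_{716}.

4

Computing terms: b_0 = 1; b_1 = 2; b_2 = 4; b_3 = 1.
Since b_3 = b_0 = 1, the sequence is periodic with period 3.
(716 - 0) mod 3 = 2, so b_{716} = b_2 = 4.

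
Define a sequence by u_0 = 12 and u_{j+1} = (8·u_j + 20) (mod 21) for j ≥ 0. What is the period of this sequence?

u_0 = 12; u_1 = 11; u_2 = 3; u_3 = 2; u_4 = 15; u_5 = 14; u_6 = 6; u_7 = 5; u_8 = 18; u_9 = 17; u_{10} = 9; u_{11} = 8; u_{12} = 0; u_{13} = 20; u_{14} = 12.
Since u_{14} = u_0 = 12, the sequence is periodic with period 14.

14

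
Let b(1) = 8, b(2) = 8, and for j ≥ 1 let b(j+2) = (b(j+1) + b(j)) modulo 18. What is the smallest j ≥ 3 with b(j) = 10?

Listing terms: b(1) = 8; b(2) = 8; b(3) = 16; b(4) = 6; b(5) = 4; b(6) = 10; b(7) = 14; b(8) = 6; b(9) = 2; b(10) = 8; b(11) = 10; b(12) = 0; b(13) = 10; b(14) = 10; b(15) = 2; b(16) = 12; b(17) = 14; b(18) = 8; b(19) = 4; b(20) = 12; b(21) = 16; b(22) = 10; b(23) = 8; b(24) = 0; b(25) = 8; b(26) = 8.
The sequence repeats with period 24.
The value 10 first appears (with j ≥ 3) at b(6).

6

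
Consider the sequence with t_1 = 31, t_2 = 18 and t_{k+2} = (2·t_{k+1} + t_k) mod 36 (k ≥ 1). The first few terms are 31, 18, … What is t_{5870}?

Listing terms: t_1 = 31,  t_2 = 18,  t_3 = 31,  t_4 = 8,  t_5 = 11,  t_6 = 30,  t_7 = 35,  t_8 = 28,  t_9 = 19,  t_{10} = 30,  t_{11} = 7,  t_{12} = 8,  t_{13} = 23,  t_{14} = 18,  t_{15} = 23,  t_{16} = 28,  t_{17} = 7,  t_{18} = 6,  t_{19} = 19,  t_{20} = 8,  t_{21} = 35,  t_{22} = 6,  t_{23} = 11,  t_{24} = 28,  t_{25} = 31,  t_{26} = 18.
Since (t_{25}, t_{26}) = (t_1, t_2) = (31, 18) (two consecutive terms determine the rest), the sequence is periodic with period 24.
So t_{5870} = t_{1 + ((5870-1) mod 24)} = t_{14} = 18.

18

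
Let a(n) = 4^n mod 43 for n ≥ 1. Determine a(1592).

21

a(1) = 4, a(2) = 16, a(3) = 21, a(4) = 41, a(5) = 35, a(6) = 11, a(7) = 1, a(8) = 4.
The sequence repeats with period 7.
So a(1592) = a(1 + ((1592-1) mod 7)) = a(3) = 21.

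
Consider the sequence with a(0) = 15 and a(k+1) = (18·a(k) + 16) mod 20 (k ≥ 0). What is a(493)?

16

a(0) = 15,  a(1) = 6,  a(2) = 4,  a(3) = 8,  a(4) = 0,  a(5) = 16,  a(6) = 4.
Since a(6) = a(2) = 4, the sequence is eventually periodic: after a pre-period of length 2 it cycles with period 4.
For k ≥ 2, a(k) depends only on (k - 2) mod 4. (493 - 2) mod 4 = 3, so a(493) = a(5) = 16.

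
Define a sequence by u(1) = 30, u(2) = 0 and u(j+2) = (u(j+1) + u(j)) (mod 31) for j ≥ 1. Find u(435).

15

We have u(1) = 30; u(2) = 0; u(3) = 30; u(4) = 30; u(5) = 29; u(6) = 28; u(7) = 26; u(8) = 23; u(9) = 18; u(10) = 10; u(11) = 28; u(12) = 7; u(13) = 4; u(14) = 11; u(15) = 15; u(16) = 26; u(17) = 10; u(18) = 5; u(19) = 15; u(20) = 20; u(21) = 4; u(22) = 24; u(23) = 28; u(24) = 21; u(25) = 18; u(26) = 8; u(27) = 26; u(28) = 3; u(29) = 29; u(30) = 1; u(31) = 30; u(32) = 0.
Since (u(31), u(32)) = (u(1), u(2)) = (30, 0) (two consecutive terms determine the rest), the sequence is periodic with period 30.
So u(435) = u(1 + ((435-1) mod 30)) = u(15) = 15.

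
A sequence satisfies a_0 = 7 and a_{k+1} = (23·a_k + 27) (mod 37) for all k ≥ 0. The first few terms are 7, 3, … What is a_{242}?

22

a_0 = 7,  a_1 = 3,  a_2 = 22,  a_3 = 15,  a_4 = 2,  a_5 = 36,  a_6 = 4,  a_7 = 8,  a_8 = 26,  a_9 = 33,  a_{10} = 9,  a_{11} = 12,  a_{12} = 7.
Since a_{12} = a_0 = 7, the sequence is periodic with period 12.
(242 - 0) mod 12 = 2, so a_{242} = a_2 = 22.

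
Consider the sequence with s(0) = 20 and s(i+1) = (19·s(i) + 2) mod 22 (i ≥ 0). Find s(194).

Listing terms: s(0) = 20,  s(1) = 8,  s(2) = 0,  s(3) = 2,  s(4) = 18,  s(5) = 14,  s(6) = 4,  s(7) = 12,  s(8) = 10,  s(9) = 16,  s(10) = 20.
The sequence repeats with period 10.
So s(194) = s(0 + ((194-0) mod 10)) = s(4) = 18.

18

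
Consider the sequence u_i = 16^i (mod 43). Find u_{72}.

41

Computing terms: u_1 = 16,  u_2 = 41,  u_3 = 11,  u_4 = 4,  u_5 = 21,  u_6 = 35,  u_7 = 1,  u_8 = 16.
Since u_8 = u_1 = 16, the sequence is periodic with period 7.
(72 - 1) mod 7 = 1, so u_{72} = u_2 = 41.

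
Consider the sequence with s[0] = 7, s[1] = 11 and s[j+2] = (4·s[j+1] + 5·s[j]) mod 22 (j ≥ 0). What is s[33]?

We have s[0] = 7, s[1] = 11, s[2] = 13, s[3] = 19, s[4] = 9, s[5] = 21, s[6] = 19, s[7] = 5, s[8] = 5, s[9] = 1, s[10] = 7, s[11] = 11.
The sequence repeats with period 10.
So s[33] = s[0 + ((33-0) mod 10)] = s[3] = 19.

19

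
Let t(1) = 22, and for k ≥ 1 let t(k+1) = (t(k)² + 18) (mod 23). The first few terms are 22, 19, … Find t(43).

Computing terms: t(1) = 22,  t(2) = 19,  t(3) = 11,  t(4) = 1,  t(5) = 19.
Since t(5) = t(2) = 19, the sequence is eventually periodic: after a pre-period of length 1 it cycles with period 3.
For k ≥ 2, t(k) depends only on (k - 2) mod 3. (43 - 2) mod 3 = 2, so t(43) = t(4) = 1.

1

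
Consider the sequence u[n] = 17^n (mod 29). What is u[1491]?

12

Listing terms: u[0] = 1, u[1] = 17, u[2] = 28, u[3] = 12, u[4] = 1.
The sequence repeats with period 4.
(1491 - 0) mod 4 = 3, so u[1491] = u[3] = 12.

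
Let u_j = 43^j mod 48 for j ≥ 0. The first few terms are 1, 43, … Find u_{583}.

19

We have u_0 = 1; u_1 = 43; u_2 = 25; u_3 = 19; u_4 = 1.
The sequence repeats with period 4.
(583 - 0) mod 4 = 3, so u_{583} = u_3 = 19.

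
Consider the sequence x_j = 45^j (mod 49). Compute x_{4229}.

26

Listing terms: x_1 = 45, x_2 = 16, x_3 = 34, x_4 = 11, x_5 = 5, x_6 = 29, x_7 = 31, x_8 = 23, x_9 = 6, x_{10} = 25, x_{11} = 47, x_{12} = 8, x_{13} = 17, x_{14} = 30, x_{15} = 27, x_{16} = 39, x_{17} = 40, x_{18} = 36, x_{19} = 3, x_{20} = 37, x_{21} = 48, x_{22} = 4, x_{23} = 33, x_{24} = 15, x_{25} = 38, x_{26} = 44, x_{27} = 20, x_{28} = 18, x_{29} = 26, x_{30} = 43, x_{31} = 24, x_{32} = 2, x_{33} = 41, x_{34} = 32, x_{35} = 19, x_{36} = 22, x_{37} = 10, x_{38} = 9, x_{39} = 13, x_{40} = 46, x_{41} = 12, x_{42} = 1, x_{43} = 45.
Since x_{43} = x_1 = 45, the sequence is periodic with period 42.
(4229 - 1) mod 42 = 28, so x_{4229} = x_{29} = 26.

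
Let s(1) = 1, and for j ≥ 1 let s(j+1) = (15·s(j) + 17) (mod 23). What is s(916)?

s(1) = 1, s(2) = 9, s(3) = 14, s(4) = 20, s(5) = 18, s(6) = 11, s(7) = 21, s(8) = 10, s(9) = 6, s(10) = 15, s(11) = 12, s(12) = 13, s(13) = 5, s(14) = 0, s(15) = 17, s(16) = 19, s(17) = 3, s(18) = 16, s(19) = 4, s(20) = 8, s(21) = 22, s(22) = 2, s(23) = 1.
Since s(23) = s(1) = 1, the sequence is periodic with period 22.
(916 - 1) mod 22 = 13, so s(916) = s(14) = 0.

0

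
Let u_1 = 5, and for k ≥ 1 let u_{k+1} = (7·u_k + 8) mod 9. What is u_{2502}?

6

Computing terms: u_1 = 5,  u_2 = 7,  u_3 = 3,  u_4 = 2,  u_5 = 4,  u_6 = 0,  u_7 = 8,  u_8 = 1,  u_9 = 6,  u_{10} = 5.
Since u_{10} = u_1 = 5, the sequence is periodic with period 9.
So u_{2502} = u_{1 + ((2502-1) mod 9)} = u_9 = 6.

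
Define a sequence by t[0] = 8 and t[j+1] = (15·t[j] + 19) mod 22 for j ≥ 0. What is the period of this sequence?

10

We have t[0] = 8,  t[1] = 7,  t[2] = 14,  t[3] = 9,  t[4] = 0,  t[5] = 19,  t[6] = 18,  t[7] = 3,  t[8] = 20,  t[9] = 11,  t[10] = 8.
The sequence repeats with period 10.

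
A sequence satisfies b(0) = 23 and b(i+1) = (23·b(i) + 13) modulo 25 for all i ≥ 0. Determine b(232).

13

Listing terms: b(0) = 23, b(1) = 17, b(2) = 4, b(3) = 5, b(4) = 3, b(5) = 7, b(6) = 24, b(7) = 15, b(8) = 8, b(9) = 22, b(10) = 19, b(11) = 0, b(12) = 13, b(13) = 12, b(14) = 14, b(15) = 10, b(16) = 18, b(17) = 2, b(18) = 9, b(19) = 20, b(20) = 23.
Since b(20) = b(0) = 23, the sequence is periodic with period 20.
(232 - 0) mod 20 = 12, so b(232) = b(12) = 13.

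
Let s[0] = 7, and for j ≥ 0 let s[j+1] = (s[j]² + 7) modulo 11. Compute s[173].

8

Computing terms: s[0] = 7,  s[1] = 1,  s[2] = 8,  s[3] = 5,  s[4] = 10,  s[5] = 8.
Since s[5] = s[2] = 8, the sequence is eventually periodic: after a pre-period of length 2 it cycles with period 3.
For j ≥ 2, s[j] depends only on (j - 2) mod 3. (173 - 2) mod 3 = 0, so s[173] = s[2] = 8.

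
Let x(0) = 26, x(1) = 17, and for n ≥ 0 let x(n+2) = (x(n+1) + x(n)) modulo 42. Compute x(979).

39

Computing terms: x(0) = 26, x(1) = 17, x(2) = 1, x(3) = 18, x(4) = 19, x(5) = 37, x(6) = 14, x(7) = 9, x(8) = 23, x(9) = 32, x(10) = 13, x(11) = 3, x(12) = 16, x(13) = 19, x(14) = 35, x(15) = 12, x(16) = 5, x(17) = 17, x(18) = 22, x(19) = 39, x(20) = 19, x(21) = 16, x(22) = 35, x(23) = 9, x(24) = 2, x(25) = 11, x(26) = 13, x(27) = 24, x(28) = 37, x(29) = 19, x(30) = 14, x(31) = 33, x(32) = 5, x(33) = 38, x(34) = 1, x(35) = 39, x(36) = 40, x(37) = 37, x(38) = 35, x(39) = 30, x(40) = 23, x(41) = 11, x(42) = 34, x(43) = 3, x(44) = 37, x(45) = 40, x(46) = 35, x(47) = 33, x(48) = 26, x(49) = 17.
The sequence repeats with period 48.
So x(979) = x(0 + ((979-0) mod 48)) = x(19) = 39.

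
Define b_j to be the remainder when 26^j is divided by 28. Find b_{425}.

b_0 = 1,  b_1 = 26,  b_2 = 4,  b_3 = 20,  b_4 = 16,  b_5 = 24,  b_6 = 8,  b_7 = 12,  b_8 = 4.
Since b_8 = b_2 = 4, the sequence is eventually periodic: after a pre-period of length 2 it cycles with period 6.
For j ≥ 2, b_j depends only on (j - 2) mod 6. (425 - 2) mod 6 = 3, so b_{425} = b_5 = 24.

24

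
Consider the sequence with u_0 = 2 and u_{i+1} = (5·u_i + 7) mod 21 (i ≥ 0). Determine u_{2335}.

Listing terms: u_0 = 2,  u_1 = 17,  u_2 = 8,  u_3 = 5,  u_4 = 11,  u_5 = 20,  u_6 = 2.
Since u_6 = u_0 = 2, the sequence is periodic with period 6.
So u_{2335} = u_{0 + ((2335-0) mod 6)} = u_1 = 17.

17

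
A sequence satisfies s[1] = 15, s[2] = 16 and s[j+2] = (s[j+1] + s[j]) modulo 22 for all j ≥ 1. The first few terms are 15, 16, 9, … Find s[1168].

Computing terms: s[1] = 15, s[2] = 16, s[3] = 9, s[4] = 3, s[5] = 12, s[6] = 15, s[7] = 5, s[8] = 20, s[9] = 3, s[10] = 1, s[11] = 4, s[12] = 5, s[13] = 9, s[14] = 14, s[15] = 1, s[16] = 15, s[17] = 16.
The sequence repeats with period 15.
So s[1168] = s[1 + ((1168-1) mod 15)] = s[13] = 9.

9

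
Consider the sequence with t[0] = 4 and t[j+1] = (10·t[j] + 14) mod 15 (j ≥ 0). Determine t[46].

Computing terms: t[0] = 4; t[1] = 9; t[2] = 14; t[3] = 4.
Since t[3] = t[0] = 4, the sequence is periodic with period 3.
So t[46] = t[0 + ((46-0) mod 3)] = t[1] = 9.

9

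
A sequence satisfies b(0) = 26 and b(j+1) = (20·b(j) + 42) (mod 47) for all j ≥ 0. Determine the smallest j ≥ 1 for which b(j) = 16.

39

Computing terms: b(0) = 26, b(1) = 45, b(2) = 2, b(3) = 35, b(4) = 37, b(5) = 30, b(6) = 31, b(7) = 4, b(8) = 28, b(9) = 38, b(10) = 3, b(11) = 8, b(12) = 14, b(13) = 40, b(14) = 43, b(15) = 9, b(16) = 34, b(17) = 17, b(18) = 6, b(19) = 21, b(20) = 39, b(21) = 23, b(22) = 32, b(23) = 24, b(24) = 5, b(25) = 1, b(26) = 15, b(27) = 13, b(28) = 20, b(29) = 19, b(30) = 46, b(31) = 22, b(32) = 12, b(33) = 0, b(34) = 42, b(35) = 36, b(36) = 10, b(37) = 7, b(38) = 41, b(39) = 16, b(40) = 33, b(41) = 44, b(42) = 29, b(43) = 11, b(44) = 27, b(45) = 18, b(46) = 26.
Since b(46) = b(0) = 26, the sequence is periodic with period 46.
The value 16 first appears (with j ≥ 1) at b(39).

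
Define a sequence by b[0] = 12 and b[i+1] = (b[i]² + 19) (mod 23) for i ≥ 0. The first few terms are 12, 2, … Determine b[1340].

12

Listing terms: b[0] = 12,  b[1] = 2,  b[2] = 0,  b[3] = 19,  b[4] = 12.
The sequence repeats with period 4.
So b[1340] = b[0 + ((1340-0) mod 4)] = b[0] = 12.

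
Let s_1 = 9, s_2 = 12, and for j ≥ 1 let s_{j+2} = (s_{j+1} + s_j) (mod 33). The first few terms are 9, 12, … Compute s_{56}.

Listing terms: s_1 = 9, s_2 = 12, s_3 = 21, s_4 = 0, s_5 = 21, s_6 = 21, s_7 = 9, s_8 = 30, s_9 = 6, s_{10} = 3, s_{11} = 9, s_{12} = 12.
The sequence repeats with period 10.
(56 - 1) mod 10 = 5, so s_{56} = s_6 = 21.

21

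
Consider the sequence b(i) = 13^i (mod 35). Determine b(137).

Computing terms: b(1) = 13, b(2) = 29, b(3) = 27, b(4) = 1, b(5) = 13.
Since b(5) = b(1) = 13, the sequence is periodic with period 4.
So b(137) = b(1 + ((137-1) mod 4)) = b(1) = 13.

13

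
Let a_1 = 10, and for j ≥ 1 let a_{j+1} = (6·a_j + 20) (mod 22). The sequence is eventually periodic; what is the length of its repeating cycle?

Computing terms: a_1 = 10,  a_2 = 14,  a_3 = 16,  a_4 = 6,  a_5 = 12,  a_6 = 4,  a_7 = 0,  a_8 = 20,  a_9 = 8,  a_{10} = 2,  a_{11} = 10.
Since a_{11} = a_1 = 10, the sequence is periodic with period 10.

10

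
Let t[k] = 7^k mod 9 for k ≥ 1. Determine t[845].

4

We have t[1] = 7; t[2] = 4; t[3] = 1; t[4] = 7.
Since t[4] = t[1] = 7, the sequence is periodic with period 3.
So t[845] = t[1 + ((845-1) mod 3)] = t[2] = 4.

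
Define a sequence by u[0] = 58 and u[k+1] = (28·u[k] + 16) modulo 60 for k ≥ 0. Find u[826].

56

Computing terms: u[0] = 58, u[1] = 20, u[2] = 36, u[3] = 4, u[4] = 8, u[5] = 0, u[6] = 16, u[7] = 44, u[8] = 48, u[9] = 40, u[10] = 56, u[11] = 24, u[12] = 28, u[13] = 20.
Since u[13] = u[1] = 20, the sequence is eventually periodic: after a pre-period of length 1 it cycles with period 12.
For k ≥ 1, u[k] depends only on (k - 1) mod 12. (826 - 1) mod 12 = 9, so u[826] = u[10] = 56.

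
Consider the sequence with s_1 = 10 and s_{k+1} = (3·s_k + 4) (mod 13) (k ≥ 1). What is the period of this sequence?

We have s_1 = 10,  s_2 = 8,  s_3 = 2,  s_4 = 10.
The sequence repeats with period 3.

3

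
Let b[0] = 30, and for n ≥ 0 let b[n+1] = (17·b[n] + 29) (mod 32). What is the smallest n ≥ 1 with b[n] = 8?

We have b[0] = 30,  b[1] = 27,  b[2] = 8,  b[3] = 5,  b[4] = 18,  b[5] = 15,  b[6] = 28,  b[7] = 25,  b[8] = 6,  b[9] = 3,  b[10] = 16,  b[11] = 13,  b[12] = 26,  b[13] = 23,  b[14] = 4,  b[15] = 1,  b[16] = 14,  b[17] = 11,  b[18] = 24,  b[19] = 21,  b[20] = 2,  b[21] = 31,  b[22] = 12,  b[23] = 9,  b[24] = 22,  b[25] = 19,  b[26] = 0,  b[27] = 29,  b[28] = 10,  b[29] = 7,  b[30] = 20,  b[31] = 17,  b[32] = 30.
The sequence repeats with period 32.
The value 8 first appears (with n ≥ 1) at b[2].

2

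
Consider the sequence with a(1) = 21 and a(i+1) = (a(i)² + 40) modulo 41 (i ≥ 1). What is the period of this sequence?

5

Listing terms: a(1) = 21, a(2) = 30, a(3) = 38, a(4) = 8, a(5) = 22, a(6) = 32, a(7) = 39, a(8) = 3, a(9) = 8.
Since a(9) = a(4) = 8, the sequence is eventually periodic: after a pre-period of length 3 it cycles with period 5.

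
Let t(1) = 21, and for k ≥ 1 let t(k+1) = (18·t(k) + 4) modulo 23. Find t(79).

We have t(1) = 21, t(2) = 14, t(3) = 3, t(4) = 12, t(5) = 13, t(6) = 8, t(7) = 10, t(8) = 0, t(9) = 4, t(10) = 7, t(11) = 15, t(12) = 21.
The sequence repeats with period 11.
So t(79) = t(1 + ((79-1) mod 11)) = t(2) = 14.

14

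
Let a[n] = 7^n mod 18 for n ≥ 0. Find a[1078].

7

We have a[0] = 1, a[1] = 7, a[2] = 13, a[3] = 1.
Since a[3] = a[0] = 1, the sequence is periodic with period 3.
So a[1078] = a[0 + ((1078-0) mod 3)] = a[1] = 7.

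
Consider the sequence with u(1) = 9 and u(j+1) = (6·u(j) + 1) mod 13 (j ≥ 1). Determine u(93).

4

Listing terms: u(1) = 9, u(2) = 3, u(3) = 6, u(4) = 11, u(5) = 2, u(6) = 0, u(7) = 1, u(8) = 7, u(9) = 4, u(10) = 12, u(11) = 8, u(12) = 10, u(13) = 9.
The sequence repeats with period 12.
(93 - 1) mod 12 = 8, so u(93) = u(9) = 4.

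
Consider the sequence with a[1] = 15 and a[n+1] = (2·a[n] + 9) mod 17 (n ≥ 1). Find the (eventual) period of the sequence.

8

Listing terms: a[1] = 15, a[2] = 5, a[3] = 2, a[4] = 13, a[5] = 1, a[6] = 11, a[7] = 14, a[8] = 3, a[9] = 15.
The sequence repeats with period 8.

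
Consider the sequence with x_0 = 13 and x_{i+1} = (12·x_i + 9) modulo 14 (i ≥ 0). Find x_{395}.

5

Computing terms: x_0 = 13; x_1 = 11; x_2 = 1; x_3 = 7; x_4 = 9; x_5 = 5; x_6 = 13.
The sequence repeats with period 6.
(395 - 0) mod 6 = 5, so x_{395} = x_5 = 5.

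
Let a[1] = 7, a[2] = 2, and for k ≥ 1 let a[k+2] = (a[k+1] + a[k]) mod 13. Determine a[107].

Listing terms: a[1] = 7, a[2] = 2, a[3] = 9, a[4] = 11, a[5] = 7, a[6] = 5, a[7] = 12, a[8] = 4, a[9] = 3, a[10] = 7, a[11] = 10, a[12] = 4, a[13] = 1, a[14] = 5, a[15] = 6, a[16] = 11, a[17] = 4, a[18] = 2, a[19] = 6, a[20] = 8, a[21] = 1, a[22] = 9, a[23] = 10, a[24] = 6, a[25] = 3, a[26] = 9, a[27] = 12, a[28] = 8, a[29] = 7, a[30] = 2.
Since (a[29], a[30]) = (a[1], a[2]) = (7, 2) (two consecutive terms determine the rest), the sequence is periodic with period 28.
So a[107] = a[1 + ((107-1) mod 28)] = a[23] = 10.

10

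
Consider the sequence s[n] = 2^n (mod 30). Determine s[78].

4

Computing terms: s[0] = 1; s[1] = 2; s[2] = 4; s[3] = 8; s[4] = 16; s[5] = 2.
Since s[5] = s[1] = 2, the sequence is eventually periodic: after a pre-period of length 1 it cycles with period 4.
For n ≥ 1, s[n] depends only on (n - 1) mod 4. (78 - 1) mod 4 = 1, so s[78] = s[2] = 4.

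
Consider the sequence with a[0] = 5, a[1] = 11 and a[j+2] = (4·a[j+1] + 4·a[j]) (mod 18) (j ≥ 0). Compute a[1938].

Listing terms: a[0] = 5,  a[1] = 11,  a[2] = 10,  a[3] = 12,  a[4] = 16,  a[5] = 4,  a[6] = 8,  a[7] = 12,  a[8] = 8,  a[9] = 8,  a[10] = 10,  a[11] = 0,  a[12] = 4,  a[13] = 16,  a[14] = 8,  a[15] = 6,  a[16] = 2,  a[17] = 14,  a[18] = 10,  a[19] = 6,  a[20] = 10,  a[21] = 10,  a[22] = 8,  a[23] = 0,  a[24] = 14,  a[25] = 2,  a[26] = 10,  a[27] = 12.
Since (a[26], a[27]) = (a[2], a[3]) = (10, 12) (two consecutive terms determine the rest), the sequence is eventually periodic: after a pre-period of length 2 it cycles with period 24.
For j ≥ 2, a[j] depends only on (j - 2) mod 24. (1938 - 2) mod 24 = 16, so a[1938] = a[18] = 10.

10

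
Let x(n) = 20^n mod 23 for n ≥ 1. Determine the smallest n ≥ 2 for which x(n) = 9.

x(1) = 20; x(2) = 9; x(3) = 19; x(4) = 12; x(5) = 10; x(6) = 16; x(7) = 21; x(8) = 6; x(9) = 5; x(10) = 8; x(11) = 22; x(12) = 3; x(13) = 14; x(14) = 4; x(15) = 11; x(16) = 13; x(17) = 7; x(18) = 2; x(19) = 17; x(20) = 18; x(21) = 15; x(22) = 1; x(23) = 20.
The sequence repeats with period 22.
The value 9 first appears (with n ≥ 2) at x(2).

2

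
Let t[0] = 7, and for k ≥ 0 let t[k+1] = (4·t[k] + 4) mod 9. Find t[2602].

We have t[0] = 7,  t[1] = 5,  t[2] = 6,  t[3] = 1,  t[4] = 8,  t[5] = 0,  t[6] = 4,  t[7] = 2,  t[8] = 3,  t[9] = 7.
The sequence repeats with period 9.
(2602 - 0) mod 9 = 1, so t[2602] = t[1] = 5.

5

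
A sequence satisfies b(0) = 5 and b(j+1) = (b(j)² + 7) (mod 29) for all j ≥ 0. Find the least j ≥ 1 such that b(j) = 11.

4

Computing terms: b(0) = 5, b(1) = 3, b(2) = 16, b(3) = 2, b(4) = 11, b(5) = 12, b(6) = 6, b(7) = 14, b(8) = 0, b(9) = 7, b(10) = 27, b(11) = 11.
Since b(11) = b(4) = 11, the sequence is eventually periodic: after a pre-period of length 4 it cycles with period 7.
The value 11 first appears (with j ≥ 1) at b(4).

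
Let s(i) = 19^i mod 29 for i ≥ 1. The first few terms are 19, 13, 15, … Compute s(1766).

Computing terms: s(1) = 19,  s(2) = 13,  s(3) = 15,  s(4) = 24,  s(5) = 21,  s(6) = 22,  s(7) = 12,  s(8) = 25,  s(9) = 11,  s(10) = 6,  s(11) = 27,  s(12) = 20,  s(13) = 3,  s(14) = 28,  s(15) = 10,  s(16) = 16,  s(17) = 14,  s(18) = 5,  s(19) = 8,  s(20) = 7,  s(21) = 17,  s(22) = 4,  s(23) = 18,  s(24) = 23,  s(25) = 2,  s(26) = 9,  s(27) = 26,  s(28) = 1,  s(29) = 19.
The sequence repeats with period 28.
So s(1766) = s(1 + ((1766-1) mod 28)) = s(2) = 13.

13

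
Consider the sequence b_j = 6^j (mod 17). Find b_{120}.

16

We have b_1 = 6,  b_2 = 2,  b_3 = 12,  b_4 = 4,  b_5 = 7,  b_6 = 8,  b_7 = 14,  b_8 = 16,  b_9 = 11,  b_{10} = 15,  b_{11} = 5,  b_{12} = 13,  b_{13} = 10,  b_{14} = 9,  b_{15} = 3,  b_{16} = 1,  b_{17} = 6.
Since b_{17} = b_1 = 6, the sequence is periodic with period 16.
(120 - 1) mod 16 = 7, so b_{120} = b_8 = 16.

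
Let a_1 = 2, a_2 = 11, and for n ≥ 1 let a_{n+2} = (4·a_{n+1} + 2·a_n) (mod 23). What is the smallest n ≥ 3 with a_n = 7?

4

We have a_1 = 2; a_2 = 11; a_3 = 2; a_4 = 7; a_5 = 9; a_6 = 4; a_7 = 11; a_8 = 6; a_9 = 0; a_{10} = 12; a_{11} = 2; a_{12} = 9; a_{13} = 17; a_{14} = 17; a_{15} = 10; a_{16} = 5; a_{17} = 17; a_{18} = 9; a_{19} = 1; a_{20} = 22; a_{21} = 21; a_{22} = 13; a_{23} = 2; a_{24} = 11.
Since (a_{23}, a_{24}) = (a_1, a_2) = (2, 11) (two consecutive terms determine the rest), the sequence is periodic with period 22.
The value 7 first appears (with n ≥ 3) at a_4.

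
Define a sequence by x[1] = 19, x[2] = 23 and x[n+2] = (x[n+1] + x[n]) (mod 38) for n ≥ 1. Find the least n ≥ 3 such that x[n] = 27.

We have x[1] = 19, x[2] = 23, x[3] = 4, x[4] = 27, x[5] = 31, x[6] = 20, x[7] = 13, x[8] = 33, x[9] = 8, x[10] = 3, x[11] = 11, x[12] = 14, x[13] = 25, x[14] = 1, x[15] = 26, x[16] = 27, x[17] = 15, x[18] = 4, x[19] = 19, x[20] = 23.
The sequence repeats with period 18.
The value 27 first appears (with n ≥ 3) at x[4].

4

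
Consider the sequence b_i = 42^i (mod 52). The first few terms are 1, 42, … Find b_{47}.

48

Listing terms: b_0 = 1,  b_1 = 42,  b_2 = 48,  b_3 = 40,  b_4 = 16,  b_5 = 48.
Since b_5 = b_2 = 48, the sequence is eventually periodic: after a pre-period of length 2 it cycles with period 3.
For i ≥ 2, b_i depends only on (i - 2) mod 3. (47 - 2) mod 3 = 0, so b_{47} = b_2 = 48.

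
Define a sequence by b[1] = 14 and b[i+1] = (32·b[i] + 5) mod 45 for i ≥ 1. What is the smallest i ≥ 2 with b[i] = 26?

11

Listing terms: b[1] = 14; b[2] = 3; b[3] = 11; b[4] = 42; b[5] = 44; b[6] = 18; b[7] = 41; b[8] = 12; b[9] = 29; b[10] = 33; b[11] = 26; b[12] = 27; b[13] = 14.
The sequence repeats with period 12.
The value 26 first appears (with i ≥ 2) at b[11].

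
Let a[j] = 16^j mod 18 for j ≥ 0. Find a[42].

10

Computing terms: a[0] = 1,  a[1] = 16,  a[2] = 4,  a[3] = 10,  a[4] = 16.
Since a[4] = a[1] = 16, the sequence is eventually periodic: after a pre-period of length 1 it cycles with period 3.
For j ≥ 1, a[j] depends only on (j - 1) mod 3. (42 - 1) mod 3 = 2, so a[42] = a[3] = 10.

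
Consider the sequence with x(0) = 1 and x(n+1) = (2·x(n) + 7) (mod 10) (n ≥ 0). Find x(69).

x(0) = 1,  x(1) = 9,  x(2) = 5,  x(3) = 7,  x(4) = 1.
The sequence repeats with period 4.
(69 - 0) mod 4 = 1, so x(69) = x(1) = 9.

9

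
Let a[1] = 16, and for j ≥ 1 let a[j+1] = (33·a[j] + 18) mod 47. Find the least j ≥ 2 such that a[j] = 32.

Listing terms: a[1] = 16,  a[2] = 29,  a[3] = 35,  a[4] = 45,  a[5] = 46,  a[6] = 32,  a[7] = 40,  a[8] = 22,  a[9] = 39,  a[10] = 36,  a[11] = 31,  a[12] = 7,  a[13] = 14,  a[14] = 10,  a[15] = 19,  a[16] = 34,  a[17] = 12,  a[18] = 38,  a[19] = 3,  a[20] = 23,  a[21] = 25,  a[22] = 44,  a[23] = 13,  a[24] = 24,  a[25] = 11,  a[26] = 5,  a[27] = 42,  a[28] = 41,  a[29] = 8,  a[30] = 0,  a[31] = 18,  a[32] = 1,  a[33] = 4,  a[34] = 9,  a[35] = 33,  a[36] = 26,  a[37] = 30,  a[38] = 21,  a[39] = 6,  a[40] = 28,  a[41] = 2,  a[42] = 37,  a[43] = 17,  a[44] = 15,  a[45] = 43,  a[46] = 27,  a[47] = 16.
The sequence repeats with period 46.
The value 32 first appears (with j ≥ 2) at a[6].

6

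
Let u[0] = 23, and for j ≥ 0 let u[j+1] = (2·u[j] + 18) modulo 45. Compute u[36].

23

Computing terms: u[0] = 23,  u[1] = 19,  u[2] = 11,  u[3] = 40,  u[4] = 8,  u[5] = 34,  u[6] = 41,  u[7] = 10,  u[8] = 38,  u[9] = 4,  u[10] = 26,  u[11] = 25,  u[12] = 23.
Since u[12] = u[0] = 23, the sequence is periodic with period 12.
So u[36] = u[0 + ((36-0) mod 12)] = u[0] = 23.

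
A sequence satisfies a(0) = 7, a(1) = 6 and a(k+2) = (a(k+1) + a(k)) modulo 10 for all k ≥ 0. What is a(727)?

Listing terms: a(0) = 7,  a(1) = 6,  a(2) = 3,  a(3) = 9,  a(4) = 2,  a(5) = 1,  a(6) = 3,  a(7) = 4,  a(8) = 7,  a(9) = 1,  a(10) = 8,  a(11) = 9,  a(12) = 7,  a(13) = 6.
The sequence repeats with period 12.
So a(727) = a(0 + ((727-0) mod 12)) = a(7) = 4.

4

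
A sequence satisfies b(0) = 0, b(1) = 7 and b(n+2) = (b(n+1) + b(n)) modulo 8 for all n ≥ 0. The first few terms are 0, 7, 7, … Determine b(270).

Computing terms: b(0) = 0,  b(1) = 7,  b(2) = 7,  b(3) = 6,  b(4) = 5,  b(5) = 3,  b(6) = 0,  b(7) = 3,  b(8) = 3,  b(9) = 6,  b(10) = 1,  b(11) = 7,  b(12) = 0,  b(13) = 7.
Since (b(12), b(13)) = (b(0), b(1)) = (0, 7) (two consecutive terms determine the rest), the sequence is periodic with period 12.
So b(270) = b(0 + ((270-0) mod 12)) = b(6) = 0.

0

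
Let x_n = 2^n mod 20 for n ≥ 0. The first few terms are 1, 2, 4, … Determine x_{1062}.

We have x_0 = 1; x_1 = 2; x_2 = 4; x_3 = 8; x_4 = 16; x_5 = 12; x_6 = 4.
Since x_6 = x_2 = 4, the sequence is eventually periodic: after a pre-period of length 2 it cycles with period 4.
For n ≥ 2, x_n depends only on (n - 2) mod 4. (1062 - 2) mod 4 = 0, so x_{1062} = x_2 = 4.

4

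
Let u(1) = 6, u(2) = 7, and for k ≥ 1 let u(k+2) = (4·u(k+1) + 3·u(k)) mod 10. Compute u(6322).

u(1) = 6; u(2) = 7; u(3) = 6; u(4) = 5; u(5) = 8; u(6) = 7; u(7) = 2; u(8) = 9; u(9) = 2; u(10) = 5; u(11) = 6; u(12) = 9; u(13) = 4; u(14) = 3; u(15) = 4; u(16) = 5; u(17) = 2; u(18) = 3; u(19) = 8; u(20) = 1; u(21) = 8; u(22) = 5; u(23) = 4; u(24) = 1; u(25) = 6; u(26) = 7.
Since (u(25), u(26)) = (u(1), u(2)) = (6, 7) (two consecutive terms determine the rest), the sequence is periodic with period 24.
(6322 - 1) mod 24 = 9, so u(6322) = u(10) = 5.

5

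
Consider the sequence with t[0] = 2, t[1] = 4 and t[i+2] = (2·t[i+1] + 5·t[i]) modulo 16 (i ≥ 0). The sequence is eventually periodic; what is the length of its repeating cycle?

Listing terms: t[0] = 2,  t[1] = 4,  t[2] = 2,  t[3] = 8,  t[4] = 10,  t[5] = 12,  t[6] = 10,  t[7] = 0,  t[8] = 2,  t[9] = 4.
The sequence repeats with period 8.

8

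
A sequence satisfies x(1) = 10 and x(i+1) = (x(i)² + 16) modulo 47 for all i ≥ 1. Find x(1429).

28

Computing terms: x(1) = 10,  x(2) = 22,  x(3) = 30,  x(4) = 23,  x(5) = 28,  x(6) = 1,  x(7) = 17,  x(8) = 23.
Since x(8) = x(4) = 23, the sequence is eventually periodic: after a pre-period of length 3 it cycles with period 4.
For i ≥ 4, x(i) depends only on (i - 4) mod 4. (1429 - 4) mod 4 = 1, so x(1429) = x(5) = 28.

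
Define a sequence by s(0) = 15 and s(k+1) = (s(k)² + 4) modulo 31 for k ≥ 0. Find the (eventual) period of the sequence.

3

We have s(0) = 15, s(1) = 12, s(2) = 24, s(3) = 22, s(4) = 23, s(5) = 6, s(6) = 9, s(7) = 23.
Since s(7) = s(4) = 23, the sequence is eventually periodic: after a pre-period of length 4 it cycles with period 3.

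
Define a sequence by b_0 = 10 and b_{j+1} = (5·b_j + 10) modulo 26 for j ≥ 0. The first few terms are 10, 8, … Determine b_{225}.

8

Listing terms: b_0 = 10,  b_1 = 8,  b_2 = 24,  b_3 = 0,  b_4 = 10.
Since b_4 = b_0 = 10, the sequence is periodic with period 4.
(225 - 0) mod 4 = 1, so b_{225} = b_1 = 8.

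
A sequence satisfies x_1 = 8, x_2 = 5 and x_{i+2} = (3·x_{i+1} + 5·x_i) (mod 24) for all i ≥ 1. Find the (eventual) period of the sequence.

We have x_1 = 8,  x_2 = 5,  x_3 = 7,  x_4 = 22,  x_5 = 5,  x_6 = 5,  x_7 = 16,  x_8 = 1,  x_9 = 11,  x_{10} = 14,  x_{11} = 1,  x_{12} = 1,  x_{13} = 8,  x_{14} = 5.
Since (x_{13}, x_{14}) = (x_1, x_2) = (8, 5) (two consecutive terms determine the rest), the sequence is periodic with period 12.

12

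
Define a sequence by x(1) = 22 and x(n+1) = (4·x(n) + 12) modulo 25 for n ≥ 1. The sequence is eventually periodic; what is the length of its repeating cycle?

10

Listing terms: x(1) = 22; x(2) = 0; x(3) = 12; x(4) = 10; x(5) = 2; x(6) = 20; x(7) = 17; x(8) = 5; x(9) = 7; x(10) = 15; x(11) = 22.
The sequence repeats with period 10.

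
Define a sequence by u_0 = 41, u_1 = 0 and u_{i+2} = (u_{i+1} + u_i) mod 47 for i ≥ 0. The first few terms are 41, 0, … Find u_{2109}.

We have u_0 = 41,  u_1 = 0,  u_2 = 41,  u_3 = 41,  u_4 = 35,  u_5 = 29,  u_6 = 17,  u_7 = 46,  u_8 = 16,  u_9 = 15,  u_{10} = 31,  u_{11} = 46,  u_{12} = 30,  u_{13} = 29,  u_{14} = 12,  u_{15} = 41,  u_{16} = 6,  u_{17} = 0,  u_{18} = 6,  u_{19} = 6,  u_{20} = 12,  u_{21} = 18,  u_{22} = 30,  u_{23} = 1,  u_{24} = 31,  u_{25} = 32,  u_{26} = 16,  u_{27} = 1,  u_{28} = 17,  u_{29} = 18,  u_{30} = 35,  u_{31} = 6,  u_{32} = 41,  u_{33} = 0.
The sequence repeats with period 32.
So u_{2109} = u_{0 + ((2109-0) mod 32)} = u_{29} = 18.

18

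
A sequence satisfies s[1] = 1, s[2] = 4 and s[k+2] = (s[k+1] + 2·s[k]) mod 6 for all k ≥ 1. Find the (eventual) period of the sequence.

6

Computing terms: s[1] = 1, s[2] = 4, s[3] = 0, s[4] = 2, s[5] = 2, s[6] = 0, s[7] = 4, s[8] = 4, s[9] = 0.
Since (s[8], s[9]) = (s[2], s[3]) = (4, 0) (two consecutive terms determine the rest), the sequence is eventually periodic: after a pre-period of length 1 it cycles with period 6.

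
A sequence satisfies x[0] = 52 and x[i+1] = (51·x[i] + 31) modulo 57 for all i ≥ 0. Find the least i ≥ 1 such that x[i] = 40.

Listing terms: x[0] = 52; x[1] = 4; x[2] = 7; x[3] = 46; x[4] = 40; x[5] = 19; x[6] = 31; x[7] = 16; x[8] = 49; x[9] = 22; x[10] = 13; x[11] = 10; x[12] = 28; x[13] = 34; x[14] = 55; x[15] = 43; x[16] = 1; x[17] = 25; x[18] = 52.
Since x[18] = x[0] = 52, the sequence is periodic with period 18.
The value 40 first appears (with i ≥ 1) at x[4].

4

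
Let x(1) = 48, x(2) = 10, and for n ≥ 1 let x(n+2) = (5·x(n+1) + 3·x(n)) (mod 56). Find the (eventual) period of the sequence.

Listing terms: x(1) = 48; x(2) = 10; x(3) = 26; x(4) = 48; x(5) = 38; x(6) = 54; x(7) = 48; x(8) = 10.
Since (x(7), x(8)) = (x(1), x(2)) = (48, 10) (two consecutive terms determine the rest), the sequence is periodic with period 6.

6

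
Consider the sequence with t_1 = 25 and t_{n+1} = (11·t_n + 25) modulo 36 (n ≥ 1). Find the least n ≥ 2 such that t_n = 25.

We have t_1 = 25, t_2 = 12, t_3 = 13, t_4 = 24, t_5 = 1, t_6 = 0, t_7 = 25.
Since t_7 = t_1 = 25, the sequence is periodic with period 6.
The value 25 next appears (with n ≥ 2) at t_7.

7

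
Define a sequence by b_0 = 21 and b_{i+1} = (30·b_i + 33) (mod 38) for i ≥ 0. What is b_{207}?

21

We have b_0 = 21; b_1 = 17; b_2 = 11; b_3 = 21.
The sequence repeats with period 3.
So b_{207} = b_{0 + ((207-0) mod 3)} = b_0 = 21.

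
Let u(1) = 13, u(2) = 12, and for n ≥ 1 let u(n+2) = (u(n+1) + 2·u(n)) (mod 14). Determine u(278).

u(1) = 13, u(2) = 12, u(3) = 10, u(4) = 6, u(5) = 12, u(6) = 10.
Since (u(5), u(6)) = (u(2), u(3)) = (12, 10) (two consecutive terms determine the rest), the sequence is eventually periodic: after a pre-period of length 1 it cycles with period 3.
For n ≥ 2, u(n) depends only on (n - 2) mod 3. (278 - 2) mod 3 = 0, so u(278) = u(2) = 12.

12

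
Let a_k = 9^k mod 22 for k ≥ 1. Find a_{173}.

a_1 = 9; a_2 = 15; a_3 = 3; a_4 = 5; a_5 = 1; a_6 = 9.
Since a_6 = a_1 = 9, the sequence is periodic with period 5.
So a_{173} = a_{1 + ((173-1) mod 5)} = a_3 = 3.

3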